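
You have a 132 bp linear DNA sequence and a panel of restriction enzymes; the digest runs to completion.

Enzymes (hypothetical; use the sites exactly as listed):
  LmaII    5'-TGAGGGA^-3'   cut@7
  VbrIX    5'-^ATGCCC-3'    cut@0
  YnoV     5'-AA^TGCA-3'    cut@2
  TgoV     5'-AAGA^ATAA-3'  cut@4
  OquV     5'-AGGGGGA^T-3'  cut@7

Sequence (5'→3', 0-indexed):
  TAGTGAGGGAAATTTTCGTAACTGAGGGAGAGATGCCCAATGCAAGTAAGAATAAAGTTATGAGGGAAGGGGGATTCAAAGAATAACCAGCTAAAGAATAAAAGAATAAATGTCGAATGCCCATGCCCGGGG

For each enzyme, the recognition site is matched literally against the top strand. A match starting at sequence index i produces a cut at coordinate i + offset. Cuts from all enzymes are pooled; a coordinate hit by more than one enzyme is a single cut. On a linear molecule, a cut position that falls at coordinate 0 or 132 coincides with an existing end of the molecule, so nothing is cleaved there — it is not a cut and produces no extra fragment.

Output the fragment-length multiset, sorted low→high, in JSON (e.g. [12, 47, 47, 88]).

Site scan:
  LmaII (TGAGGGA, off=7): starts [3, 22, 60] → cuts [10, 29, 67]
  VbrIX (ATGCCC, off=0): starts [32, 116, 122] → cuts [32, 116, 122]
  YnoV (AATGCA, off=2): starts [38] → cuts [40]
  TgoV (AAGAATAA, off=4): starts [47, 78, 93, 101] → cuts [51, 82, 97, 105]
  OquV (AGGGGGAT, off=7): starts [67] → cuts [74]

All cut coordinates (distinct, sorted): [10, 29, 32, 40, 51, 67, 74, 82, 97, 105, 116, 122]

Fragments:
  [0,10): 10 bp
  [10,29): 19 bp
  [29,32): 3 bp
  [32,40): 8 bp
  [40,51): 11 bp
  [51,67): 16 bp
  [67,74): 7 bp
  [74,82): 8 bp
  [82,97): 15 bp
  [97,105): 8 bp
  [105,116): 11 bp
  [116,122): 6 bp
  [122,132): 10 bp

[3,6,7,8,8,8,10,10,11,11,15,16,19]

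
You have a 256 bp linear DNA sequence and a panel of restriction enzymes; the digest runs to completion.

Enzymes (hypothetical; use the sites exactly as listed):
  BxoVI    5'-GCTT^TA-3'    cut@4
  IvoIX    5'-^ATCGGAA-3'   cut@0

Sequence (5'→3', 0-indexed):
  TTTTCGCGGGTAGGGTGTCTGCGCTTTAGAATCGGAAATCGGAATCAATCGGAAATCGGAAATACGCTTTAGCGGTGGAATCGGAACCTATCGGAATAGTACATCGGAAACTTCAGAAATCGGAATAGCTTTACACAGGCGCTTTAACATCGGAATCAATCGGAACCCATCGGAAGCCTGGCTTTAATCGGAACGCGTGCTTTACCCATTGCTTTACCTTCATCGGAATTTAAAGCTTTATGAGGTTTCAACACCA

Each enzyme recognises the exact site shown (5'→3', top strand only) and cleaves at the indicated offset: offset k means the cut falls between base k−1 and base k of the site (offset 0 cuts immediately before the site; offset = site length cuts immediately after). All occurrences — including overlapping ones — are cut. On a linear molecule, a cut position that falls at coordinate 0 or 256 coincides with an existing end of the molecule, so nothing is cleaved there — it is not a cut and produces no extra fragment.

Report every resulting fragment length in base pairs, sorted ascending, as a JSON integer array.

[2,4,4,7,7,7,10,10,10,10,10,12,13,13,13,15,16,16,16,17,18,26]

Scan for sites:
  BxoVI GCTTTA/4: at [22, 65, 127, 140, 180, 198, 210, 234] ⇒ [26, 69, 131, 144, 184, 202, 214, 238]
  IvoIX ATCGGAA/0: at [30, 37, 47, 54, 79, 89, 102, 118, 148, 158, 168, 186, 221] ⇒ [30, 37, 47, 54, 79, 89, 102, 118, 148, 158, 168, 186, 221]

All cut coordinates (distinct, sorted): [26, 30, 37, 47, 54, 69, 79, 89, 102, 118, 131, 144, 148, 158, 168, 184, 186, 202, 214, 221, 238]

Fragment lengths:
  [0,26): 26 bp
  [26,30): 4 bp
  [30,37): 7 bp
  [37,47): 10 bp
  [47,54): 7 bp
  [54,69): 15 bp
  [69,79): 10 bp
  [79,89): 10 bp
  [89,102): 13 bp
  [102,118): 16 bp
  [118,131): 13 bp
  [131,144): 13 bp
  [144,148): 4 bp
  [148,158): 10 bp
  [158,168): 10 bp
  [168,184): 16 bp
  [184,186): 2 bp
  [186,202): 16 bp
  [202,214): 12 bp
  [214,221): 7 bp
  [221,238): 17 bp
  [238,256): 18 bp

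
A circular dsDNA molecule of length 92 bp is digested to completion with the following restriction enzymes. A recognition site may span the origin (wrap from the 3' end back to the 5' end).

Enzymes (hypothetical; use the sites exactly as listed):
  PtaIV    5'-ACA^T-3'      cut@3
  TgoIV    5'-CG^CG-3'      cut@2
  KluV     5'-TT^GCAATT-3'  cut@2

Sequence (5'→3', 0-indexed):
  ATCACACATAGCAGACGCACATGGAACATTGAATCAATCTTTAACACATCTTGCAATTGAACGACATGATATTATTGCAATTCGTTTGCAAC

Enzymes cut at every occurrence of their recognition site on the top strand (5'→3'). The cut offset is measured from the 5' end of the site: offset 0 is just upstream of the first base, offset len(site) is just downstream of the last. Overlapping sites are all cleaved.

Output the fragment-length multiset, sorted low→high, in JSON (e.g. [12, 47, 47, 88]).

[4,7,7,10,13,14,17,20]

Site scan:
  PtaIV ACAT/3: at [5, 18, 25, 45, 63, 90] ⇒ [1, 8, 21, 28, 48, 66]
  TgoIV (CGCG, off=2): no sites
  KluV TTGCAATT/2: at [50, 74] ⇒ [52, 76]

Pooled cuts: [1, 8, 21, 28, 48, 52, 66, 76]

Fragment lengths:
  1→8: 7 bp
  8→21: 13 bp
  21→28: 7 bp
  28→48: 20 bp
  48→52: 4 bp
  52→66: 14 bp
  66→76: 10 bp
  76→1 (wrap): 92-76+1 = 17 bp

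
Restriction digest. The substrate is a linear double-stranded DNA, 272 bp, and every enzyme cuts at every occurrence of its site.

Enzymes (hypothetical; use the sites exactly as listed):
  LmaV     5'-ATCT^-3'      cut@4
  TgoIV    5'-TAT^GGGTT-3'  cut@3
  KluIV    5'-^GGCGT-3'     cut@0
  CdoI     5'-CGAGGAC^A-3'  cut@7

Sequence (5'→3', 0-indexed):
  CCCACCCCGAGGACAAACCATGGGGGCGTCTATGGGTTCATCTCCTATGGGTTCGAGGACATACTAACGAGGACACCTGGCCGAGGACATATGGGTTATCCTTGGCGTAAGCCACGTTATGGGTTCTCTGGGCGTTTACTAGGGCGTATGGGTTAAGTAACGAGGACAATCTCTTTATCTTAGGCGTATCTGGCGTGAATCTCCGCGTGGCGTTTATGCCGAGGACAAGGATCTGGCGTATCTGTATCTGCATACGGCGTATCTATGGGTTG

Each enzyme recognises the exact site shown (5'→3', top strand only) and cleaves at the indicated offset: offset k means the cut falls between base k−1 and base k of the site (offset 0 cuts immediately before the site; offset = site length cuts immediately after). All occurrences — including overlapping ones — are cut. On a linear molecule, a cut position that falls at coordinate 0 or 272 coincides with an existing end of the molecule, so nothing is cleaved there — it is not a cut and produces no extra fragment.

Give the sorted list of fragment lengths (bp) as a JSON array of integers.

[2,2,4,5,5,6,6,6,6,7,8,8,9,9,9,9,10,10,10,11,11,12,12,14,14,14,17,18,18]

Site scan:
  LmaV ATCT/4: at [39, 168, 176, 187, 198, 230, 239, 245, 260] ⇒ [43, 172, 180, 191, 202, 234, 243, 249, 264]
  TgoIV TATGGGTT/3: at [30, 45, 89, 117, 146, 263] ⇒ [33, 48, 92, 120, 149, 266]
  KluIV GGCGT/0: at [24, 103, 130, 142, 182, 191, 208, 234, 255] ⇒ [24, 103, 130, 142, 182, 191, 208, 234, 255]
  CdoI CGAGGACA/7: at [7, 53, 67, 81, 160, 219] ⇒ [14, 60, 74, 88, 167, 226]

Pooled cuts: [14, 24, 33, 43, 48, 60, 74, 88, 92, 103, 120, 130, 142, 149, 167, 172, 180, 182, 191, 202, 208, 226, 234, 243, 249, 255, 264, 266]

Fragment lengths:
  [0,14): 14 bp
  [14,24): 10 bp
  [24,33): 9 bp
  [33,43): 10 bp
  [43,48): 5 bp
  [48,60): 12 bp
  [60,74): 14 bp
  [74,88): 14 bp
  [88,92): 4 bp
  [92,103): 11 bp
  [103,120): 17 bp
  [120,130): 10 bp
  [130,142): 12 bp
  [142,149): 7 bp
  [149,167): 18 bp
  [167,172): 5 bp
  [172,180): 8 bp
  [180,182): 2 bp
  [182,191): 9 bp
  [191,202): 11 bp
  [202,208): 6 bp
  [208,226): 18 bp
  [226,234): 8 bp
  [234,243): 9 bp
  [243,249): 6 bp
  [249,255): 6 bp
  [255,264): 9 bp
  [264,266): 2 bp
  [266,272): 6 bp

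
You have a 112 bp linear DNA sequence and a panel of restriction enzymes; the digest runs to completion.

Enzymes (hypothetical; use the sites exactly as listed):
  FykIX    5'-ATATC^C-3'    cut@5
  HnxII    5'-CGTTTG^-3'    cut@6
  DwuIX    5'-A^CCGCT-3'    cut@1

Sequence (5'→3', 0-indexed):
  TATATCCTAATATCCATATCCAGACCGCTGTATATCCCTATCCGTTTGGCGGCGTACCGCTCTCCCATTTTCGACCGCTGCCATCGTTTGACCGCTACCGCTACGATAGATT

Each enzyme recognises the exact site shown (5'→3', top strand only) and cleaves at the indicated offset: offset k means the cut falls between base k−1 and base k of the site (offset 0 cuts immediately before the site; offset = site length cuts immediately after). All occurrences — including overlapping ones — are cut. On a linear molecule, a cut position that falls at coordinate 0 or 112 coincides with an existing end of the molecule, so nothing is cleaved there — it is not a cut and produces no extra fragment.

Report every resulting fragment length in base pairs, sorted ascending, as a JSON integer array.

Site scan:
  FykIX ATATCC/5: at [1, 9, 15, 31] ⇒ [6, 14, 20, 36]
  HnxII CGTTTG/6: at [42, 84] ⇒ [48, 90]
  DwuIX ACCGCT/1: at [23, 55, 73, 90, 96] ⇒ [24, 56, 74, 91, 97]

All cut coordinates (distinct, sorted): [6, 14, 20, 24, 36, 48, 56, 74, 90, 91, 97]

Fragments:
  [0,6): 6 bp
  [6,14): 8 bp
  [14,20): 6 bp
  [20,24): 4 bp
  [24,36): 12 bp
  [36,48): 12 bp
  [48,56): 8 bp
  [56,74): 18 bp
  [74,90): 16 bp
  [90,91): 1 bp
  [91,97): 6 bp
  [97,112): 15 bp

[1,4,6,6,6,8,8,12,12,15,16,18]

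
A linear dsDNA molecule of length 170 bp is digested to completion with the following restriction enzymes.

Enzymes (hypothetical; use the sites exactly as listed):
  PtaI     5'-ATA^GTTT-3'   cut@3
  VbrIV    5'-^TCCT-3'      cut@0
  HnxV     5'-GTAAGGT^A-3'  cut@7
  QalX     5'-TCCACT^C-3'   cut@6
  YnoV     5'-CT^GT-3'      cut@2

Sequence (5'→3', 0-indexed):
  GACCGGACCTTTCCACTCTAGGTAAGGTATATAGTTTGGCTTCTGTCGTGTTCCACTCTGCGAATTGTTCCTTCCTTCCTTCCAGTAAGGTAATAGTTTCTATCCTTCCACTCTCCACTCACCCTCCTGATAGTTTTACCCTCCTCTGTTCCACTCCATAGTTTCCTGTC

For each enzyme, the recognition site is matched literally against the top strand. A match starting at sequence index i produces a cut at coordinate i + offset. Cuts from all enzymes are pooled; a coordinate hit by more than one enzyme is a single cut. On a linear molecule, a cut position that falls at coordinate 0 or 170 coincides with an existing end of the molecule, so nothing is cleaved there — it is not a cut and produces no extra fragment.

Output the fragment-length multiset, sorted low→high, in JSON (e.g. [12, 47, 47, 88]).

Site scan:
  PtaI (ATAGTTT, off=3): starts [30, 92, 129, 157] → cuts [33, 95, 132, 160]
  VbrIV (TCCT, off=0): starts [68, 72, 76, 102, 124, 141, 163] → cuts [68, 72, 76, 102, 124, 141, 163]
  HnxV (GTAAGGTA, off=7): starts [21, 84] → cuts [28, 91]
  QalX (TCCACTC, off=6): starts [11, 51, 106, 113, 149] → cuts [17, 57, 112, 119, 155]
  YnoV (CTGT, off=2): starts [42, 145, 165] → cuts [44, 147, 167]

All cut coordinates (distinct, sorted): [17, 28, 33, 44, 57, 68, 72, 76, 91, 95, 102, 112, 119, 124, 132, 141, 147, 155, 160, 163, 167]

Fragments:
  [0,17): 17 bp
  [17,28): 11 bp
  [28,33): 5 bp
  [33,44): 11 bp
  [44,57): 13 bp
  [57,68): 11 bp
  [68,72): 4 bp
  [72,76): 4 bp
  [76,91): 15 bp
  [91,95): 4 bp
  [95,102): 7 bp
  [102,112): 10 bp
  [112,119): 7 bp
  [119,124): 5 bp
  [124,132): 8 bp
  [132,141): 9 bp
  [141,147): 6 bp
  [147,155): 8 bp
  [155,160): 5 bp
  [160,163): 3 bp
  [163,167): 4 bp
  [167,170): 3 bp

[3,3,4,4,4,4,5,5,5,6,7,7,8,8,9,10,11,11,11,13,15,17]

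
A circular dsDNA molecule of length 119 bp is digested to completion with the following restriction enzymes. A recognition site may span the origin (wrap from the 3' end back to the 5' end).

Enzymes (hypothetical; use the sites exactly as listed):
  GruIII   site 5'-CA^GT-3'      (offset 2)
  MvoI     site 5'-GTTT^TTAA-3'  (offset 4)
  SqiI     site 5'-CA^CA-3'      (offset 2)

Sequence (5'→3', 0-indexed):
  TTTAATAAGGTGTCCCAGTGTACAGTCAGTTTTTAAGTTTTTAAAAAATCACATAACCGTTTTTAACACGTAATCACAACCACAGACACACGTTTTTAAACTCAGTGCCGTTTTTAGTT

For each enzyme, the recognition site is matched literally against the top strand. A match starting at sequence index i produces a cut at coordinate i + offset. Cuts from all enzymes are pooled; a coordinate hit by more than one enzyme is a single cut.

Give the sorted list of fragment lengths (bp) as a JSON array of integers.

Site scan:
  GruIII (CAGT, off=2): starts [15, 22, 26, 102] → cuts [17, 24, 28, 104]
  MvoI (GTTTTTAA, off=4): starts [28, 36, 58, 91, 116] → cuts [1, 32, 40, 62, 95]
  SqiI (CACA, off=2): starts [49, 74, 80, 86] → cuts [51, 76, 82, 88]

Pooled cuts: [1, 17, 24, 28, 32, 40, 51, 62, 76, 82, 88, 95, 104]

Fragments:
  1→17: 16 bp
  17→24: 7 bp
  24→28: 4 bp
  28→32: 4 bp
  32→40: 8 bp
  40→51: 11 bp
  51→62: 11 bp
  62→76: 14 bp
  76→82: 6 bp
  82→88: 6 bp
  88→95: 7 bp
  95→104: 9 bp
  104→1 (wrap): 119-104+1 = 16 bp

[4,4,6,6,7,7,8,9,11,11,14,16,16]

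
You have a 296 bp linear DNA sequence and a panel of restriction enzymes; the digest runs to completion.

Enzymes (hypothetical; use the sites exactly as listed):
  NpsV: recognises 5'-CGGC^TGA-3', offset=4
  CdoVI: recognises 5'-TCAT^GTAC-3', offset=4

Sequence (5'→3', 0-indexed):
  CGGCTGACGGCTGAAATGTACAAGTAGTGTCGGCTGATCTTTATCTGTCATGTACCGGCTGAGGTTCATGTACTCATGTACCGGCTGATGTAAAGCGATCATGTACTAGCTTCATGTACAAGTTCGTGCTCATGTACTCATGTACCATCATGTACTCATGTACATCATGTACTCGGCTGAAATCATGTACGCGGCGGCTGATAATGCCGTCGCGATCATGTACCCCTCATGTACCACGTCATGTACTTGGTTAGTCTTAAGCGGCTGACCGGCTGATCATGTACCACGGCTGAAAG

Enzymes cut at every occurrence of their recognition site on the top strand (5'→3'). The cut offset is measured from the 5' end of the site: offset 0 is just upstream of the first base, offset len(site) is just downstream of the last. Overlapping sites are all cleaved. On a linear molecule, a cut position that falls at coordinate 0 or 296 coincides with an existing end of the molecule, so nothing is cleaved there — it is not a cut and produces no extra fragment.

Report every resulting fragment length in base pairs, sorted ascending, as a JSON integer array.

[4,6,7,7,8,8,8,8,8,8,9,9,9,10,10,10,11,12,12,13,17,17,18,21,23,23]

Scan for sites:
  NpsV CGGCTGA/4: at [0, 7, 30, 55, 81, 173, 194, 261, 269, 286] ⇒ [4, 11, 34, 59, 85, 177, 198, 265, 273, 290]
  CdoVI TCATGTAC/4: at [47, 65, 73, 98, 111, 129, 137, 147, 155, 164, 182, 215, 226, 238, 276] ⇒ [51, 69, 77, 102, 115, 133, 141, 151, 159, 168, 186, 219, 230, 242, 280]

Pooled cuts: [4, 11, 34, 51, 59, 69, 77, 85, 102, 115, 133, 141, 151, 159, 168, 177, 186, 198, 219, 230, 242, 265, 273, 280, 290]

Fragments:
  [0,4): 4 bp
  [4,11): 7 bp
  [11,34): 23 bp
  [34,51): 17 bp
  [51,59): 8 bp
  [59,69): 10 bp
  [69,77): 8 bp
  [77,85): 8 bp
  [85,102): 17 bp
  [102,115): 13 bp
  [115,133): 18 bp
  [133,141): 8 bp
  [141,151): 10 bp
  [151,159): 8 bp
  [159,168): 9 bp
  [168,177): 9 bp
  [177,186): 9 bp
  [186,198): 12 bp
  [198,219): 21 bp
  [219,230): 11 bp
  [230,242): 12 bp
  [242,265): 23 bp
  [265,273): 8 bp
  [273,280): 7 bp
  [280,290): 10 bp
  [290,296): 6 bp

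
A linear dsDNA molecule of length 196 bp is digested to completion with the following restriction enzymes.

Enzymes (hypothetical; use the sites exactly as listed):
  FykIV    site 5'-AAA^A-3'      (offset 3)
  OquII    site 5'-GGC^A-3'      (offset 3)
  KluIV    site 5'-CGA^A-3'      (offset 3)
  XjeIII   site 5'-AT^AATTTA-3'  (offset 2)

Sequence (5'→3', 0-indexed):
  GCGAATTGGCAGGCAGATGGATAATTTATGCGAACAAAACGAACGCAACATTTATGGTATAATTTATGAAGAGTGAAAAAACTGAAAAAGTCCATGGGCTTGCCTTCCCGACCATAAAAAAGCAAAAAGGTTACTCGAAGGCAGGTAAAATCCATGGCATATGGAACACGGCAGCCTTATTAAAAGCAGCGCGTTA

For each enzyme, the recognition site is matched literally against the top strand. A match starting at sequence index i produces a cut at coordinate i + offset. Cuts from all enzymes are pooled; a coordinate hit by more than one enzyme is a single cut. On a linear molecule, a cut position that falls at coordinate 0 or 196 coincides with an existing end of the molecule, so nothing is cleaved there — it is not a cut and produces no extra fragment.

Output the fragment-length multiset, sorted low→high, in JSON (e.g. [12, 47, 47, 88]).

Scan for sites:
  FykIV (AAAA, off=3): starts [35, 75, 76, 77, 84, 85, 115, 116, 117, 123, 124, 146, 181] → cuts [38, 78, 79, 80, 87, 88, 118, 119, 120, 126, 127, 149, 184]
  OquII (GGCA, off=3): starts [7, 11, 139, 155, 169] → cuts [10, 14, 142, 158, 172]
  KluIV (CGAA, off=3): starts [1, 30, 39, 135] → cuts [4, 33, 42, 138]
  XjeIII (ATAATTTA, off=2): starts [20, 58] → cuts [22, 60]

All cut coordinates (distinct, sorted): [4, 10, 14, 22, 33, 38, 42, 60, 78, 79, 80, 87, 88, 118, 119, 120, 126, 127, 138, 142, 149, 158, 172, 184]

Fragments:
  [0,4): 4 bp
  [4,10): 6 bp
  [10,14): 4 bp
  [14,22): 8 bp
  [22,33): 11 bp
  [33,38): 5 bp
  [38,42): 4 bp
  [42,60): 18 bp
  [60,78): 18 bp
  [78,79): 1 bp
  [79,80): 1 bp
  [80,87): 7 bp
  [87,88): 1 bp
  [88,118): 30 bp
  [118,119): 1 bp
  [119,120): 1 bp
  [120,126): 6 bp
  [126,127): 1 bp
  [127,138): 11 bp
  [138,142): 4 bp
  [142,149): 7 bp
  [149,158): 9 bp
  [158,172): 14 bp
  [172,184): 12 bp
  [184,196): 12 bp

[1,1,1,1,1,1,4,4,4,4,5,6,6,7,7,8,9,11,11,12,12,14,18,18,30]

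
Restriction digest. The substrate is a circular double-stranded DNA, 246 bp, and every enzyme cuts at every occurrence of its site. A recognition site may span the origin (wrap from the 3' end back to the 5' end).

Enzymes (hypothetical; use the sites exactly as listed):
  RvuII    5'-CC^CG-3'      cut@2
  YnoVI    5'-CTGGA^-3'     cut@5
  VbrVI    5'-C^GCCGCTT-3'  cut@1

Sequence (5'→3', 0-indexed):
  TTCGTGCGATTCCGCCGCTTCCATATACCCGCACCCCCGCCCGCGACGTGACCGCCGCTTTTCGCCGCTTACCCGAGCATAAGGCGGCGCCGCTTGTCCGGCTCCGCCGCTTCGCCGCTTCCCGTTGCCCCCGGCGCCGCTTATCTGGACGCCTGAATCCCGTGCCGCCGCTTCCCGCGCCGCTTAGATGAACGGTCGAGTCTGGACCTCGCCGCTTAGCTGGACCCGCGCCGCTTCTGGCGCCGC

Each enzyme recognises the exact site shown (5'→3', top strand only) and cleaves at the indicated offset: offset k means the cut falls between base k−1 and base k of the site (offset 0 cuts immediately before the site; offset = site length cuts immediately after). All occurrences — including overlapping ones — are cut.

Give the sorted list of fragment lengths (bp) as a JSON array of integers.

Per-enzyme occurrences:
  RvuII (CCCG, off=2): starts [27, 35, 39, 71, 120, 129, 158, 173, 224] → cuts [29, 37, 41, 73, 122, 131, 160, 175, 226]
  YnoVI (CTGGA, off=5): starts [144, 201, 219] → cuts [149, 206, 224]
  VbrVI (CGCCGCTT, off=1): starts [12, 52, 62, 87, 104, 112, 134, 165, 177, 209, 228, 240] → cuts [13, 53, 63, 88, 105, 113, 135, 166, 178, 210, 229, 241]

All cut coordinates (distinct, sorted): [13, 29, 37, 41, 53, 63, 73, 88, 105, 113, 122, 131, 135, 149, 160, 166, 175, 178, 206, 210, 224, 226, 229, 241]

Fragment lengths:
  13→29: 16 bp
  29→37: 8 bp
  37→41: 4 bp
  41→53: 12 bp
  53→63: 10 bp
  63→73: 10 bp
  73→88: 15 bp
  88→105: 17 bp
  105→113: 8 bp
  113→122: 9 bp
  122→131: 9 bp
  131→135: 4 bp
  135→149: 14 bp
  149→160: 11 bp
  160→166: 6 bp
  166→175: 9 bp
  175→178: 3 bp
  178→206: 28 bp
  206→210: 4 bp
  210→224: 14 bp
  224→226: 2 bp
  226→229: 3 bp
  229→241: 12 bp
  241→13 (wrap): 246-241+13 = 18 bp

[2,3,3,4,4,4,6,8,8,9,9,9,10,10,11,12,12,14,14,15,16,17,18,28]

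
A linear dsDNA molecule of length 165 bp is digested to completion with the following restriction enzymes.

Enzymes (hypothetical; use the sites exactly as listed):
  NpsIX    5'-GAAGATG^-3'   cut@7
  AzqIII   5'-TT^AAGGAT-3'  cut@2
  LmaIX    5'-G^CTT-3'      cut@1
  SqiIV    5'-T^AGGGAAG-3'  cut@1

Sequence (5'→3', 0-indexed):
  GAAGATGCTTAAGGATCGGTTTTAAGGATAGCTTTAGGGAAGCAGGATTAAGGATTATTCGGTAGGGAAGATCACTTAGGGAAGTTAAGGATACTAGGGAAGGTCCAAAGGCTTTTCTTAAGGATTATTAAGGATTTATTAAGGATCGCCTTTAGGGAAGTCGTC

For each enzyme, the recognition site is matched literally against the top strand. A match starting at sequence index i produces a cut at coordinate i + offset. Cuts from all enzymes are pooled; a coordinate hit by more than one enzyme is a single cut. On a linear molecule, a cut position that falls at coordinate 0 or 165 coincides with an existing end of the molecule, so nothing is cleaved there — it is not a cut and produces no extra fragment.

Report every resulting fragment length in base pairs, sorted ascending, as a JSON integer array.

Scan for sites:
  NpsIX (GAAGATG, off=7): starts [0] → cuts [7]
  AzqIII (TTAAGGAT, off=2): starts [8, 21, 47, 84, 117, 127, 138] → cuts [10, 23, 49, 86, 119, 129, 140]
  LmaIX (GCTT, off=1): starts [6, 30, 110] → cuts [7, 31, 111]
  SqiIV (TAGGGAAG, off=1): starts [34, 62, 76, 94, 152] → cuts [35, 63, 77, 95, 153]

All cut coordinates (distinct, sorted): [7, 10, 23, 31, 35, 49, 63, 77, 86, 95, 111, 119, 129, 140, 153]

Fragments:
  [0,7): 7 bp
  [7,10): 3 bp
  [10,23): 13 bp
  [23,31): 8 bp
  [31,35): 4 bp
  [35,49): 14 bp
  [49,63): 14 bp
  [63,77): 14 bp
  [77,86): 9 bp
  [86,95): 9 bp
  [95,111): 16 bp
  [111,119): 8 bp
  [119,129): 10 bp
  [129,140): 11 bp
  [140,153): 13 bp
  [153,165): 12 bp

[3,4,7,8,8,9,9,10,11,12,13,13,14,14,14,16]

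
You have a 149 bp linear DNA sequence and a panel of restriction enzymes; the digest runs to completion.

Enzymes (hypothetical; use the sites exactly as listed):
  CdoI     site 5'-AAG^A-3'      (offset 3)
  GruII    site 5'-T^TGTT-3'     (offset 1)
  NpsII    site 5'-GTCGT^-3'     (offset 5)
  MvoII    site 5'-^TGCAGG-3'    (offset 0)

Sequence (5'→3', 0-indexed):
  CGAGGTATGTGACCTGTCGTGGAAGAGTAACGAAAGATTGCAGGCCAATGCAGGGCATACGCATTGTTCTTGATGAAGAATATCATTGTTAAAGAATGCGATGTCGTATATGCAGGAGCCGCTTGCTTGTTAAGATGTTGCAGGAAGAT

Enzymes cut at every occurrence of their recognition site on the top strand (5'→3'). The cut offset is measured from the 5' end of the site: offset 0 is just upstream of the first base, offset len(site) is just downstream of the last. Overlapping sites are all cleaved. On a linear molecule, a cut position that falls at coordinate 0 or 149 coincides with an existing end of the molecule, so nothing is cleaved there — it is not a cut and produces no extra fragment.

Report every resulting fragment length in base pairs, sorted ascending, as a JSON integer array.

Per-enzyme occurrences:
  CdoI (AAGA, off=3): starts [22, 33, 75, 91, 131, 144] → cuts [25, 36, 78, 94, 134, 147]
  GruII (TTGTT, off=1): starts [63, 85, 126] → cuts [64, 86, 127]
  NpsII (GTCGT, off=5): starts [15, 102] → cuts [20, 107]
  MvoII (TGCAGG, off=0): starts [38, 48, 110, 138] → cuts [38, 48, 110, 138]

All cut coordinates (distinct, sorted): [20, 25, 36, 38, 48, 64, 78, 86, 94, 107, 110, 127, 134, 138, 147]

Fragment lengths:
  [0,20): 20 bp
  [20,25): 5 bp
  [25,36): 11 bp
  [36,38): 2 bp
  [38,48): 10 bp
  [48,64): 16 bp
  [64,78): 14 bp
  [78,86): 8 bp
  [86,94): 8 bp
  [94,107): 13 bp
  [107,110): 3 bp
  [110,127): 17 bp
  [127,134): 7 bp
  [134,138): 4 bp
  [138,147): 9 bp
  [147,149): 2 bp

[2,2,3,4,5,7,8,8,9,10,11,13,14,16,17,20]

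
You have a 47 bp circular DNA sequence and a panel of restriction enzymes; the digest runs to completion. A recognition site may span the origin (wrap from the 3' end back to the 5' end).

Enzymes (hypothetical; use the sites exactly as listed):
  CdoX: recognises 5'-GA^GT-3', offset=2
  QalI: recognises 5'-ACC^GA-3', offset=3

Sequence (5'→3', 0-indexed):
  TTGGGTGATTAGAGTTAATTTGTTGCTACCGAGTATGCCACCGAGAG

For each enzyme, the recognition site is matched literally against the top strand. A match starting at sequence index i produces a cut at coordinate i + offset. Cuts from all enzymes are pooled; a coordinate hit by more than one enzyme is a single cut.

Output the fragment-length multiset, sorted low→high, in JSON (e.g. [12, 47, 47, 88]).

Scan for sites:
  CdoX (GAGT, off=2): starts [11, 30, 44] → cuts [13, 32, 46]
  QalI (ACCGA, off=3): starts [27, 39] → cuts [30, 42]

All cut coordinates (distinct, sorted): [13, 30, 32, 42, 46]

Fragments:
  13→30: 17 bp
  30→32: 2 bp
  32→42: 10 bp
  42→46: 4 bp
  46→13 (wrap): 47-46+13 = 14 bp

[2,4,10,14,17]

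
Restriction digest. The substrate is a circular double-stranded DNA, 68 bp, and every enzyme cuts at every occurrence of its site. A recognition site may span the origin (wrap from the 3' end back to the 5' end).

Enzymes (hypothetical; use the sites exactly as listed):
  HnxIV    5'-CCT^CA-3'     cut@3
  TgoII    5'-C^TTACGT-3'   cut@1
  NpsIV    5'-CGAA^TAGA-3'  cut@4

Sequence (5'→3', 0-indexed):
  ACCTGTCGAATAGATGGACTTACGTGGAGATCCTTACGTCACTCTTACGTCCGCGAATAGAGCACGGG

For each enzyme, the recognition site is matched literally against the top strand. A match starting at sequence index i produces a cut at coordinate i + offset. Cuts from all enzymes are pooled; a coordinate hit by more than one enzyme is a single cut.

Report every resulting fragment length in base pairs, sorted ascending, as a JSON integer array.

Site scan:
  HnxIV (CCTCA, off=3): no sites
  TgoII CTTACGT/1: at [18, 32, 43] ⇒ [19, 33, 44]
  NpsIV CGAATAGA/4: at [6, 53] ⇒ [10, 57]

All cut coordinates (distinct, sorted): [10, 19, 33, 44, 57]

Fragments:
  10→19: 9 bp
  19→33: 14 bp
  33→44: 11 bp
  44→57: 13 bp
  57→10 (wrap): 68-57+10 = 21 bp

[9,11,13,14,21]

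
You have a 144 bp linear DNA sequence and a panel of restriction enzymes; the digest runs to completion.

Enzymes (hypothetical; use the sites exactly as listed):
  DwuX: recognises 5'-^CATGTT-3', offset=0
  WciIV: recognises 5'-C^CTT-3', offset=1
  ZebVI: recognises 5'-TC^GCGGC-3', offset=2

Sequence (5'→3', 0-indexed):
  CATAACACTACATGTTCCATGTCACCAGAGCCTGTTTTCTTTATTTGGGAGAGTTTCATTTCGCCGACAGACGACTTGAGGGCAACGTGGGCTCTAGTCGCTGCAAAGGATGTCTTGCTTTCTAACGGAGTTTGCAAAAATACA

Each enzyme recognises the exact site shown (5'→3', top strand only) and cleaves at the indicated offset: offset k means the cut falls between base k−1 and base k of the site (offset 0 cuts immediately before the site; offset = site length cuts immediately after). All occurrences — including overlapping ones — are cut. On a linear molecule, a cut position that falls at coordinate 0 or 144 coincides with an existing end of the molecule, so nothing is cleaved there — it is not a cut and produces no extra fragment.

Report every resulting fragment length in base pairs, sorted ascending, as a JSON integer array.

[10,134]

Site scan:
  DwuX (CATGTT, off=0): starts [10] → cuts [10]
  WciIV (CCTT, off=1): no sites
  ZebVI (TCGCGGC, off=2): no sites

Pooled cuts: [10]

Fragment lengths:
  [0,10): 10 bp
  [10,144): 134 bp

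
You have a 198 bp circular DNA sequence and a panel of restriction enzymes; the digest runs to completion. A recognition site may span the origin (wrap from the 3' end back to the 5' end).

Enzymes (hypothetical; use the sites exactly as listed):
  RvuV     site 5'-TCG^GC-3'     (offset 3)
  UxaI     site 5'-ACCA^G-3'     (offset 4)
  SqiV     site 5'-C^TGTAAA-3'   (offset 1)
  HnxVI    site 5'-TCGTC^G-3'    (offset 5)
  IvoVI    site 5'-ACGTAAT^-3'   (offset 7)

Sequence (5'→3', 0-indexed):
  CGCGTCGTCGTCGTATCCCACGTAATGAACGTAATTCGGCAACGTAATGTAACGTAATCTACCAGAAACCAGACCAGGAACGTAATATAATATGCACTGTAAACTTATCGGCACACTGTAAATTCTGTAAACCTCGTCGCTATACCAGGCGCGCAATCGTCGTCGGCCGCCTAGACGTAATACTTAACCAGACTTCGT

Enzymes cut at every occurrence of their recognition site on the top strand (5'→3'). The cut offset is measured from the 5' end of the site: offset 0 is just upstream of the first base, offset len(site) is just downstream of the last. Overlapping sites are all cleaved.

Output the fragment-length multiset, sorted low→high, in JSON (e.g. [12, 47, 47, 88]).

Scan for sites:
  RvuV (TCGGC, off=3): starts [35, 107, 162] → cuts [38, 110, 165]
  UxaI (ACCAG, off=4): starts [60, 67, 72, 143, 186] → cuts [64, 71, 76, 147, 190]
  SqiV (CTGTAAA, off=1): starts [96, 115, 124] → cuts [97, 116, 125]
  HnxVI (TCGTCG, off=5): starts [4, 7, 133, 156, 159, 194] → cuts [1, 9, 12, 138, 161, 164]
  IvoVI (ACGTAAT, off=7): starts [19, 28, 41, 51, 79, 174] → cuts [26, 35, 48, 58, 86, 181]

All cut coordinates (distinct, sorted): [1, 9, 12, 26, 35, 38, 48, 58, 64, 71, 76, 86, 97, 110, 116, 125, 138, 147, 161, 164, 165, 181, 190]

Fragment lengths:
  1→9: 8 bp
  9→12: 3 bp
  12→26: 14 bp
  26→35: 9 bp
  35→38: 3 bp
  38→48: 10 bp
  48→58: 10 bp
  58→64: 6 bp
  64→71: 7 bp
  71→76: 5 bp
  76→86: 10 bp
  86→97: 11 bp
  97→110: 13 bp
  110→116: 6 bp
  116→125: 9 bp
  125→138: 13 bp
  138→147: 9 bp
  147→161: 14 bp
  161→164: 3 bp
  164→165: 1 bp
  165→181: 16 bp
  181→190: 9 bp
  190→1 (wrap): 198-190+1 = 9 bp

[1,3,3,3,5,6,6,7,8,9,9,9,9,9,10,10,10,11,13,13,14,14,16]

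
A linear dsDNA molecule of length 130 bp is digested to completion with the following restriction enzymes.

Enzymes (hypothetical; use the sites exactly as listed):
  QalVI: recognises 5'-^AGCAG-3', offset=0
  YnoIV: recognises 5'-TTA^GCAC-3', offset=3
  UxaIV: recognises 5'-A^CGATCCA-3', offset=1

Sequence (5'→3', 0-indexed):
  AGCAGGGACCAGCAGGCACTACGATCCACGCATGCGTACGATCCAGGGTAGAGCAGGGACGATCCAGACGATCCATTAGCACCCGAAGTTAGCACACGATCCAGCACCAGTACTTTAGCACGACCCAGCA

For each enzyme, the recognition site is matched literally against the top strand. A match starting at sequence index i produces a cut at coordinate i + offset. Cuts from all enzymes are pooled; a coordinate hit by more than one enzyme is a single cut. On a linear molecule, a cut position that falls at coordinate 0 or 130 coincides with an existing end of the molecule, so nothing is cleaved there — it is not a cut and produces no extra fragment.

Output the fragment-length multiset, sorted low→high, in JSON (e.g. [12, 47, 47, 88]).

Site scan:
  QalVI AGCAG/0: at [0, 10, 51] ⇒ [10, 51] (position 0 is a terminus of the linear molecule — no cut)
  YnoIV TTAGCAC/3: at [75, 88, 114] ⇒ [78, 91, 117]
  UxaIV ACGATCCA/1: at [20, 37, 58, 67, 95] ⇒ [21, 38, 59, 68, 96]

Pooled cuts: [10, 21, 38, 51, 59, 68, 78, 91, 96, 117]

Fragment lengths:
  [0,10): 10 bp
  [10,21): 11 bp
  [21,38): 17 bp
  [38,51): 13 bp
  [51,59): 8 bp
  [59,68): 9 bp
  [68,78): 10 bp
  [78,91): 13 bp
  [91,96): 5 bp
  [96,117): 21 bp
  [117,130): 13 bp

[5,8,9,10,10,11,13,13,13,17,21]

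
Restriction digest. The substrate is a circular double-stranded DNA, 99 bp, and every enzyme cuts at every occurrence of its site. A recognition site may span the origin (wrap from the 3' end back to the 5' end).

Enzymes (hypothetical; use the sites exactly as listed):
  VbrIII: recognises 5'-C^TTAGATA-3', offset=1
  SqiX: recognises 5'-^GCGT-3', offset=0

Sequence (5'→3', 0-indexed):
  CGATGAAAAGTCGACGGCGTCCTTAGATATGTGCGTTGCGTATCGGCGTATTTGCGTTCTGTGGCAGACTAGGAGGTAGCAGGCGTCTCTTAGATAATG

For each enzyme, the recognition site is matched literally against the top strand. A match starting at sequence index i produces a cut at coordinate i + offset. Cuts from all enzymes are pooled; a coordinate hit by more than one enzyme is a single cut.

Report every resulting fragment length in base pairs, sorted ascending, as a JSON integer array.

Site scan:
  VbrIII (CTTAGATA, off=1): starts [21, 88] → cuts [22, 89]
  SqiX (GCGT, off=0): starts [16, 32, 37, 45, 53, 82] → cuts [16, 32, 37, 45, 53, 82]

All cut coordinates (distinct, sorted): [16, 22, 32, 37, 45, 53, 82, 89]

Fragments:
  16→22: 6 bp
  22→32: 10 bp
  32→37: 5 bp
  37→45: 8 bp
  45→53: 8 bp
  53→82: 29 bp
  82→89: 7 bp
  89→16 (wrap): 99-89+16 = 26 bp

[5,6,7,8,8,10,26,29]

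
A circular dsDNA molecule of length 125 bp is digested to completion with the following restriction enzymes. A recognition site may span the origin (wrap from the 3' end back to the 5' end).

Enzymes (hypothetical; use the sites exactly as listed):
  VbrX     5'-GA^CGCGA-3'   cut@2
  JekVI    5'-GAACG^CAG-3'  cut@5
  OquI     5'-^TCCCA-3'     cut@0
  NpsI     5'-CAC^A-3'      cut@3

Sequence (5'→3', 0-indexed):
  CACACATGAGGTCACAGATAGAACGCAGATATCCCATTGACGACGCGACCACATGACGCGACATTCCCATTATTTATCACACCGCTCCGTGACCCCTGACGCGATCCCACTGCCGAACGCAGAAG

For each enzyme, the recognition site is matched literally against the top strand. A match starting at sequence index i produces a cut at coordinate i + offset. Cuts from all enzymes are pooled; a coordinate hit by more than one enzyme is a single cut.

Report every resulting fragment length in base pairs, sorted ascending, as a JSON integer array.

Scan for sites:
  VbrX (GACGCGA, off=2): starts [41, 54, 97] → cuts [43, 56, 99]
  JekVI (GAACGCAG, off=5): starts [20, 114] → cuts [25, 119]
  OquI (TCCCA, off=0): starts [31, 64, 104] → cuts [31, 64, 104]
  NpsI (CACA, off=3): starts [0, 2, 12, 49, 77] → cuts [3, 5, 15, 52, 80]

All cut coordinates (distinct, sorted): [3, 5, 15, 25, 31, 43, 52, 56, 64, 80, 99, 104, 119]

Fragment lengths:
  3→5: 2 bp
  5→15: 10 bp
  15→25: 10 bp
  25→31: 6 bp
  31→43: 12 bp
  43→52: 9 bp
  52→56: 4 bp
  56→64: 8 bp
  64→80: 16 bp
  80→99: 19 bp
  99→104: 5 bp
  104→119: 15 bp
  119→3 (wrap): 125-119+3 = 9 bp

[2,4,5,6,8,9,9,10,10,12,15,16,19]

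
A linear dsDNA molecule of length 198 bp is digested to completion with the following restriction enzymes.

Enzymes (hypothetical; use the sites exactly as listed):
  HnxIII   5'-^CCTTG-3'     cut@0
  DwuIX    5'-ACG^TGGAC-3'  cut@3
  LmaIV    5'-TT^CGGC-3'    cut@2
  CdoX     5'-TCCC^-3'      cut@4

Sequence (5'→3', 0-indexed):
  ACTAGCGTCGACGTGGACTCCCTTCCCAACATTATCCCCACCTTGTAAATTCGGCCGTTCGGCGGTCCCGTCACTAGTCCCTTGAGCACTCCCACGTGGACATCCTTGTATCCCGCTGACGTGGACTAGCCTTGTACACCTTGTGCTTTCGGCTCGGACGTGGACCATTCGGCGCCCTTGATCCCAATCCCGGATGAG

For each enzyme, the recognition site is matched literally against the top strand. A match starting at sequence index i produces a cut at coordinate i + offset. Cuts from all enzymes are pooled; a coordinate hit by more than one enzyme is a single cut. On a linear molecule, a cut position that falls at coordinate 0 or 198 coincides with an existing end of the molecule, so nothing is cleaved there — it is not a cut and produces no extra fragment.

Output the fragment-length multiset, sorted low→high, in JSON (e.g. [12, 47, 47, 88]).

Scan for sites:
  HnxIII (CCTTG, off=0): starts [40, 79, 103, 129, 138, 175] → cuts [40, 79, 103, 129, 138, 175]
  DwuIX (ACGTGGAC, off=3): starts [10, 93, 118, 157] → cuts [13, 96, 121, 160]
  LmaIV (TTCGGC, off=2): starts [49, 57, 147, 167] → cuts [51, 59, 149, 169]
  CdoX (TCCC, off=4): starts [18, 23, 34, 65, 77, 89, 110, 181, 187] → cuts [22, 27, 38, 69, 81, 93, 114, 185, 191]

Pooled cuts: [13, 22, 27, 38, 40, 51, 59, 69, 79, 81, 93, 96, 103, 114, 121, 129, 138, 149, 160, 169, 175, 185, 191]

Fragment lengths:
  [0,13): 13 bp
  [13,22): 9 bp
  [22,27): 5 bp
  [27,38): 11 bp
  [38,40): 2 bp
  [40,51): 11 bp
  [51,59): 8 bp
  [59,69): 10 bp
  [69,79): 10 bp
  [79,81): 2 bp
  [81,93): 12 bp
  [93,96): 3 bp
  [96,103): 7 bp
  [103,114): 11 bp
  [114,121): 7 bp
  [121,129): 8 bp
  [129,138): 9 bp
  [138,149): 11 bp
  [149,160): 11 bp
  [160,169): 9 bp
  [169,175): 6 bp
  [175,185): 10 bp
  [185,191): 6 bp
  [191,198): 7 bp

[2,2,3,5,6,6,7,7,7,8,8,9,9,9,10,10,10,11,11,11,11,11,12,13]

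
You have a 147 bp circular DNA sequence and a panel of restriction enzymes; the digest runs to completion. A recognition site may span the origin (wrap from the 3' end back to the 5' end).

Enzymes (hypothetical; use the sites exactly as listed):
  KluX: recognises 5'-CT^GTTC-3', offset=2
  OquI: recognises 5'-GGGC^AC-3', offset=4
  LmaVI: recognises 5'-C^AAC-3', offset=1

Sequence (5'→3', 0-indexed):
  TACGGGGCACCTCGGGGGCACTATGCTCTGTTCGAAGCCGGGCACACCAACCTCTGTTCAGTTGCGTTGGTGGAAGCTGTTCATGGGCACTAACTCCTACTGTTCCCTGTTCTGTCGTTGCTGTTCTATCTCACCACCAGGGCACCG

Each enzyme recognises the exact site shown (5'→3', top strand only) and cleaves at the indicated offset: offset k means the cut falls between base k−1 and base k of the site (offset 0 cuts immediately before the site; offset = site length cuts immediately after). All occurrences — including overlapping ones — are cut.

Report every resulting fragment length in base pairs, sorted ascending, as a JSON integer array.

Scan for sites:
  KluX CTGTTC/2: at [27, 53, 76, 99, 106, 120] ⇒ [29, 55, 78, 101, 108, 122]
  OquI GGGCAC/4: at [4, 15, 39, 84, 139] ⇒ [8, 19, 43, 88, 143]
  LmaVI CAAC/1: at [47] ⇒ [48]

All cut coordinates (distinct, sorted): [8, 19, 29, 43, 48, 55, 78, 88, 101, 108, 122, 143]

Fragments:
  8→19: 11 bp
  19→29: 10 bp
  29→43: 14 bp
  43→48: 5 bp
  48→55: 7 bp
  55→78: 23 bp
  78→88: 10 bp
  88→101: 13 bp
  101→108: 7 bp
  108→122: 14 bp
  122→143: 21 bp
  143→8 (wrap): 147-143+8 = 12 bp

[5,7,7,10,10,11,12,13,14,14,21,23]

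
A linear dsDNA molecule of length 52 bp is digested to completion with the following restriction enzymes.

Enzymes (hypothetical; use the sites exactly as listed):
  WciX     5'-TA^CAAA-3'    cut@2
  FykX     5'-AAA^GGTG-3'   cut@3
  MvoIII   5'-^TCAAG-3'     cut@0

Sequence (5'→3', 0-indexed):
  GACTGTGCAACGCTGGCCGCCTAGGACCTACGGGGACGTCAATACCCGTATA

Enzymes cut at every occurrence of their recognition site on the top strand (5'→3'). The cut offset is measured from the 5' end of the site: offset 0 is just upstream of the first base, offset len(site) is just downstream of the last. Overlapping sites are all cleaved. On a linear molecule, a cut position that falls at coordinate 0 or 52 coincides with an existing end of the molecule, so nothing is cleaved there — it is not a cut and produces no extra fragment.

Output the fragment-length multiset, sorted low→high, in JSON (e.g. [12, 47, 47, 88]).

Site scan:
  WciX (TACAAA, off=2): no sites
  FykX (AAAGGTG, off=3): no sites
  MvoIII (TCAAG, off=0): no sites

Pooled cuts: ∅

Fragments:
  no cuts → one linear fragment of 52 bp

[52]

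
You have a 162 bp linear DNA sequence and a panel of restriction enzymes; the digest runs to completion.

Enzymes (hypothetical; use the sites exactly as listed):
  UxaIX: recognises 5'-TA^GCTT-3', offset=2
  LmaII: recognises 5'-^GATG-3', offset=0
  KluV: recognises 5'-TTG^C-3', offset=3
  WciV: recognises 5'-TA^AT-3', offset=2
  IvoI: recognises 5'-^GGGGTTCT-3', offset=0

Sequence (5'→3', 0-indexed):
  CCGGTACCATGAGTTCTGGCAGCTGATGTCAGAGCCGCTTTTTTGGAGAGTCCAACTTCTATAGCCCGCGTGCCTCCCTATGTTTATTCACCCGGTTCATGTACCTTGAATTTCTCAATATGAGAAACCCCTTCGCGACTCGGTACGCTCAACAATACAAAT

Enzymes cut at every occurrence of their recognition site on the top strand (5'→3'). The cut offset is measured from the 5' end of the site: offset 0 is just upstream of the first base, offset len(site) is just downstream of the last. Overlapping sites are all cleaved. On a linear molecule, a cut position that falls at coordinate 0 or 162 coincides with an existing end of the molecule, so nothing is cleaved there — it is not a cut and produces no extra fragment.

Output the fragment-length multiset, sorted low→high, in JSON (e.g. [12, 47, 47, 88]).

[24,138]

Per-enzyme occurrences:
  UxaIX (TAGCTT, off=2): no sites
  LmaII (GATG, off=0): starts [24] → cuts [24]
  KluV (TTGC, off=3): no sites
  WciV (TAAT, off=2): no sites
  IvoI (GGGGTTCT, off=0): no sites

Pooled cuts: [24]

Fragment lengths:
  [0,24): 24 bp
  [24,162): 138 bp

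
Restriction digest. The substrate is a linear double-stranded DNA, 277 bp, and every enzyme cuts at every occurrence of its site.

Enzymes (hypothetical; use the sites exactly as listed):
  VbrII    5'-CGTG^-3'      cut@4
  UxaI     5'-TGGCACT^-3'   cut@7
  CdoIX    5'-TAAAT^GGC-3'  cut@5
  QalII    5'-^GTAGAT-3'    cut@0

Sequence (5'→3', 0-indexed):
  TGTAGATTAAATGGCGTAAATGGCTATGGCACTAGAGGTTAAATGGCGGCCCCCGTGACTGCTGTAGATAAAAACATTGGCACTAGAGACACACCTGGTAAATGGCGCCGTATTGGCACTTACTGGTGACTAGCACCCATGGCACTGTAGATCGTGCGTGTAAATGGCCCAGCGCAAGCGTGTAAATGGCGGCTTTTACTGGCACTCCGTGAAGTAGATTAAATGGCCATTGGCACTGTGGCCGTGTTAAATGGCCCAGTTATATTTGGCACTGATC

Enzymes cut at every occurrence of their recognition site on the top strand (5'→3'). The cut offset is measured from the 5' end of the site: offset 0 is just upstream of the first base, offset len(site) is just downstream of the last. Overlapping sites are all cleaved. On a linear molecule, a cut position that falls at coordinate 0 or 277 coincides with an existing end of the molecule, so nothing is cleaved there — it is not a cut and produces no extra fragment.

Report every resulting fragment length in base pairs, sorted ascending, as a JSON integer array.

Scan for sites:
  VbrII (CGTG, off=4): starts [53, 152, 156, 178, 207, 242] → cuts [57, 156, 160, 182, 211, 246]
  UxaI (TGGCACT, off=7): starts [26, 77, 113, 139, 199, 230, 266] → cuts [33, 84, 120, 146, 206, 237, 273]
  CdoIX (TAAATGGC, off=5): starts [7, 16, 39, 98, 160, 182, 219, 247] → cuts [12, 21, 44, 103, 165, 187, 224, 252]
  QalII (GTAGAT, off=0): starts [1, 63, 146, 213] → cuts [1, 63, 146, 213]

Pooled cuts: [1, 12, 21, 33, 44, 57, 63, 84, 103, 120, 146, 156, 160, 165, 182, 187, 206, 211, 213, 224, 237, 246, 252, 273]

Fragments:
  [0,1): 1 bp
  [1,12): 11 bp
  [12,21): 9 bp
  [21,33): 12 bp
  [33,44): 11 bp
  [44,57): 13 bp
  [57,63): 6 bp
  [63,84): 21 bp
  [84,103): 19 bp
  [103,120): 17 bp
  [120,146): 26 bp
  [146,156): 10 bp
  [156,160): 4 bp
  [160,165): 5 bp
  [165,182): 17 bp
  [182,187): 5 bp
  [187,206): 19 bp
  [206,211): 5 bp
  [211,213): 2 bp
  [213,224): 11 bp
  [224,237): 13 bp
  [237,246): 9 bp
  [246,252): 6 bp
  [252,273): 21 bp
  [273,277): 4 bp

[1,2,4,4,5,5,5,6,6,9,9,10,11,11,11,12,13,13,17,17,19,19,21,21,26]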